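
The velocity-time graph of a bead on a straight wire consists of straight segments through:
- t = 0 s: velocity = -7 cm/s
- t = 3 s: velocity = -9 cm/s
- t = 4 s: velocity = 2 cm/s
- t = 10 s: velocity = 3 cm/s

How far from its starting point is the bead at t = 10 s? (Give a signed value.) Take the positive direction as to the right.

-12.5 cm

Displacement is the signed area under the v-t curve.
0–3 s: ½(-7 + -9)(3) = -24 cm
3–4 s: ½(-9 + 2)(1) = -3.5 cm
4–10 s: ½(2 + 3)(6) = 15 cm
Net displacement = -12.5 cm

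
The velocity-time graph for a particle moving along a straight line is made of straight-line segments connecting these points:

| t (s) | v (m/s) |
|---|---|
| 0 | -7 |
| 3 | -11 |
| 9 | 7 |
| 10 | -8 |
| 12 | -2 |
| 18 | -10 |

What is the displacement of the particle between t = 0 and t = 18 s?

Net displacement equals the area under the velocity-time graph (areas below the axis count negative).
0–3 s: ½(-7 + -11)(3) = -27 m
3–9 s: ½(-11 + 7)(6) = -12 m
9–10 s: ½(7 + -8)(1) = -0.5 m
10–12 s: ½(-8 + -2)(2) = -10 m
12–18 s: ½(-2 + -10)(6) = -36 m
Net displacement = -85.5 m

-85.5 m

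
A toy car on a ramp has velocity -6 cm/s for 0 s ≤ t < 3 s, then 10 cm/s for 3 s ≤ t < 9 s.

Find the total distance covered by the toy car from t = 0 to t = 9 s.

Distance (not displacement) is the total path length: add the absolute areas under v-t.
0–3 s: |-6| × 3 = 18 cm
3–9 s: |10| × 6 = 60 cm
Total distance = 78 cm

78 cm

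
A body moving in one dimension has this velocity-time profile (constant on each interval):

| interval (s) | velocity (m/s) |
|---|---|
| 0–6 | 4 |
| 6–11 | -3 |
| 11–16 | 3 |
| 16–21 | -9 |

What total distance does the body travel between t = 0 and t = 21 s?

99 m

Total distance travelled is ∫|v| dt — sum the magnitudes of each area piece.
0–6 s: |4| × 6 = 24 m
6–11 s: |-3| × 5 = 15 m
11–16 s: |3| × 5 = 15 m
16–21 s: |-9| × 5 = 45 m
Total distance = 99 m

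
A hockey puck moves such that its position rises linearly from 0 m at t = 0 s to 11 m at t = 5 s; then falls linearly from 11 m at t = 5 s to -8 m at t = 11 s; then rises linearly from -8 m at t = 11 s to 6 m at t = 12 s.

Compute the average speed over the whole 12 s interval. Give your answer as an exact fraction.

11/3 m/s

Average speed = (total path length)/(elapsed time); on a piecewise-linear x-t graph the path length is Σ|Δx|.
0–5 s: |Δx| = |11 − 0| = 11 m
5–11 s: |Δx| = |-8 − 11| = 19 m
11–12 s: |Δx| = |6 − -8| = 14 m
Total path = 44 m; average speed = 44/12 = 11/3 m/s.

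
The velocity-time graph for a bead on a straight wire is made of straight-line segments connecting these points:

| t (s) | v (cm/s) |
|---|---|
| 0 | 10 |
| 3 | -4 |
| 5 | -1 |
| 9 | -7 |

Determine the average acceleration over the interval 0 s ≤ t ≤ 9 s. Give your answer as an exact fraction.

-17/9 cm/s²

Average acceleration = Δv/Δt = (-7 − 10)/(9 − 0) = -17/9 cm/s².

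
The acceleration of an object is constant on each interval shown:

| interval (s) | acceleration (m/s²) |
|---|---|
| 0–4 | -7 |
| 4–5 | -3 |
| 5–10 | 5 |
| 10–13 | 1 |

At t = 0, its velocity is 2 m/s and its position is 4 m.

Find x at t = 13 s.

-161.5 m

On each constant-a segment, Δv = aΔt and Δx = v₀Δt + ½aΔt²; chain segment to segment.
0–4 s: v starts 2 m/s; Δx = 2·4 + ½·-7·4² = -48 m; v ends -26 m/s.
4–5 s: v starts -26 m/s; Δx = -26·1 + ½·-3·1² = -27.5 m; v ends -29 m/s.
5–10 s: v starts -29 m/s; Δx = -29·5 + ½·5·5² = -82.5 m; v ends -4 m/s.
10–13 s: v starts -4 m/s; Δx = -4·3 + ½·1·3² = -7.5 m; v ends -1 m/s.
x(13) = 4 + Σ Δx = -161.5 m.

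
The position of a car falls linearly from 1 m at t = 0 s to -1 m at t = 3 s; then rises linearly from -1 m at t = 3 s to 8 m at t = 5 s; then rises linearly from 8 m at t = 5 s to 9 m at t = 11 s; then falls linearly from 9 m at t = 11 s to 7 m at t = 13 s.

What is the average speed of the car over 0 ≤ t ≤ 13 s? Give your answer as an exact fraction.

14/13 m/s

Average speed = (total path length)/(elapsed time); on a piecewise-linear x-t graph the path length is Σ|Δx|.
0–3 s: |Δx| = |-1 − 1| = 2 m
3–5 s: |Δx| = |8 − -1| = 9 m
5–11 s: |Δx| = |9 − 8| = 1 m
11–13 s: |Δx| = |7 − 9| = 2 m
Total path = 14 m; average speed = 14/13 = 14/13 m/s.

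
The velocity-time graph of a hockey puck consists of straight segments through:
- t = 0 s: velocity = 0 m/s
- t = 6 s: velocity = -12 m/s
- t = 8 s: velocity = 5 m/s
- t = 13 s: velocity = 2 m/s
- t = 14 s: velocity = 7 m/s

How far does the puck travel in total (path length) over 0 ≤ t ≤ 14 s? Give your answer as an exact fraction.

Total distance travelled is ∫|v| dt — sum the magnitudes of each area piece.
0–6 s: |½(0 + -12)(6)| = 36 m
6–8 s: v = 0 at t = 126/17 s; triangle areas 144/17 + 25/17 = 169/17 m
8–13 s: |½(5 + 2)(5)| = 17.5 m
13–14 s: |½(2 + 7)(1)| = 4.5 m
Total distance = 1155/17 m

1155/17 m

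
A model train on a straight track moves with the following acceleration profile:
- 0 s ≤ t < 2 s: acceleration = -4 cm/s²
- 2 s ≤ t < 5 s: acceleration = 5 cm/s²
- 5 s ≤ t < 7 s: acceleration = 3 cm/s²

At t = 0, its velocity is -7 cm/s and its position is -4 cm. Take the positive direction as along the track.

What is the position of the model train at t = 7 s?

On each constant-a segment, Δv = aΔt and Δx = v₀Δt + ½aΔt²; chain segment to segment.
0–2 s: v starts -7 cm/s; Δx = -7·2 + ½·-4·2² = -22 cm; v ends -15 cm/s.
2–5 s: v starts -15 cm/s; Δx = -15·3 + ½·5·3² = -22.5 cm; v ends 0 cm/s.
5–7 s: v starts 0 cm/s; Δx = 0·2 + ½·3·2² = 6 cm; v ends 6 cm/s.
x(7) = -4 + Σ Δx = -42.5 cm.

-42.5 cm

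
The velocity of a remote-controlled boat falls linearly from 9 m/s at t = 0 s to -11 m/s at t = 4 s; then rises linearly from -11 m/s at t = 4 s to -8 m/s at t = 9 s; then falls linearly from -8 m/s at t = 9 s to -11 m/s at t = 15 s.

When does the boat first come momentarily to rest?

t = 1.8 s

v changes sign on 0–4 s (from 9 to -11); the graph is linear there, so v = 0 at t = 0 + (-9)·(4 − 0)/(-11 − 9) = 1.8 s.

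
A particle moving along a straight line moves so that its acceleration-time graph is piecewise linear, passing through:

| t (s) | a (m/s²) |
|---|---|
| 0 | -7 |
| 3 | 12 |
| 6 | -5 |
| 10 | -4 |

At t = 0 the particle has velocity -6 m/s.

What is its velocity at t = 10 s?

-6 m/s

Δv equals the area under the a-t graph; then v = v₀ + Δv.
0–3 s: ½(-7 + 12)(3) = 7.5 m/s
3–6 s: ½(12 + -5)(3) = 10.5 m/s
6–10 s: ½(-5 + -4)(4) = -18 m/s
Δv = 0 m/s, so v(10) = -6 + (0) = -6 m/s.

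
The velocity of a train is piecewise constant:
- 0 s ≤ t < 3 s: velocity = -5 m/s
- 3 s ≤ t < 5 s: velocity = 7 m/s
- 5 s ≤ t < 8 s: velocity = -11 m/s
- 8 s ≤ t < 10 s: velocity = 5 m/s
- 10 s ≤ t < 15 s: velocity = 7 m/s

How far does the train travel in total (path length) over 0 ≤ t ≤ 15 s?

107 m

Total distance travelled is ∫|v| dt — sum the magnitudes of each area piece.
0–3 s: |-5| × 3 = 15 m
3–5 s: |7| × 2 = 14 m
5–8 s: |-11| × 3 = 33 m
8–10 s: |5| × 2 = 10 m
10–15 s: |7| × 5 = 35 m
Total distance = 107 m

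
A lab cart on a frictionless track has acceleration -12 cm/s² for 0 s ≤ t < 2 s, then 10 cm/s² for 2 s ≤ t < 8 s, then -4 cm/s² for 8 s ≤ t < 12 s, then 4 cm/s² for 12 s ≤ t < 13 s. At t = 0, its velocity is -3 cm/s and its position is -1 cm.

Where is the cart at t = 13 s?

106 cm

On each constant-a segment, Δv = aΔt and Δx = v₀Δt + ½aΔt²; chain segment to segment.
0–2 s: v starts -3 cm/s; Δx = -3·2 + ½·-12·2² = -30 cm; v ends -27 cm/s.
2–8 s: v starts -27 cm/s; Δx = -27·6 + ½·10·6² = 18 cm; v ends 33 cm/s.
8–12 s: v starts 33 cm/s; Δx = 33·4 + ½·-4·4² = 100 cm; v ends 17 cm/s.
12–13 s: v starts 17 cm/s; Δx = 17·1 + ½·4·1² = 19 cm; v ends 21 cm/s.
x(13) = -1 + Σ Δx = 106 cm.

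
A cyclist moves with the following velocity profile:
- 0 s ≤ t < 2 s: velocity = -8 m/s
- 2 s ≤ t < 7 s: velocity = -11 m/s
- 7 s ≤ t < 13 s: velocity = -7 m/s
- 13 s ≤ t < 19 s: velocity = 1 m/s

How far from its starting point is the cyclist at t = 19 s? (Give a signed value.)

Net displacement equals the area under the velocity-time graph (areas below the axis count negative).
0–2 s: -8 × 2 = -16 m
2–7 s: -11 × 5 = -55 m
7–13 s: -7 × 6 = -42 m
13–19 s: 1 × 6 = 6 m
Net displacement = -107 m

-107 m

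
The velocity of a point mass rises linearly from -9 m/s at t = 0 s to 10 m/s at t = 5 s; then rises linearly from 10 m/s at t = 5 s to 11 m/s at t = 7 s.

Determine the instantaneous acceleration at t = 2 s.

3.8 m/s²

Acceleration is the slope of the v-t graph on 0–5 s: (10 − -9)/(5 − 0) = 3.8 m/s².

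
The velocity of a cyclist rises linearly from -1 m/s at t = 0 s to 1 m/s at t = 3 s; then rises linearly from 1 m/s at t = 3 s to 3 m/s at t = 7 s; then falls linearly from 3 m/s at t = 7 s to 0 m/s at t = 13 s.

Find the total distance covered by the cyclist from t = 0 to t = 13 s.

Total distance travelled is ∫|v| dt — sum the magnitudes of each area piece.
0–3 s: v = 0 at t = 1.5 s; triangle areas 0.75 + 0.75 = 1.5 m
3–7 s: |½(1 + 3)(4)| = 8 m
7–13 s: |½(3 + 0)(6)| = 9 m
Total distance = 18.5 m

18.5 m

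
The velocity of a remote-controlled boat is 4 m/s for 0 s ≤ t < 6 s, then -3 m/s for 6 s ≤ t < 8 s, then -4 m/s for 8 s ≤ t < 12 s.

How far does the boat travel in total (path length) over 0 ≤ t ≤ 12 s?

46 m

Distance (not displacement) is the total path length: add the absolute areas under v-t.
0–6 s: |4| × 6 = 24 m
6–8 s: |-3| × 2 = 6 m
8–12 s: |-4| × 4 = 16 m
Total distance = 46 m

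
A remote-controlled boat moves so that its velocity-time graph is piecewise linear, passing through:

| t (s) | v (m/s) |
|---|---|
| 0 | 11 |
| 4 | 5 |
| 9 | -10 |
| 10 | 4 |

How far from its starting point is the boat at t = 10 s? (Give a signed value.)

Displacement is the signed area under the v-t curve.
0–4 s: ½(11 + 5)(4) = 32 m
4–9 s: ½(5 + -10)(5) = -12.5 m
9–10 s: ½(-10 + 4)(1) = -3 m
Net displacement = 16.5 m

16.5 m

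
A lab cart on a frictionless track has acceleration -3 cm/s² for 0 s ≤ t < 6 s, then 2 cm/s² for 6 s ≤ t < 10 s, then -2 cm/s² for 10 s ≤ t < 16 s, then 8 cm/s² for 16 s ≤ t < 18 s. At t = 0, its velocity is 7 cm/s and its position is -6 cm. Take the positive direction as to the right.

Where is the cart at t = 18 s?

On each constant-a segment, Δv = aΔt and Δx = v₀Δt + ½aΔt²; chain segment to segment.
0–6 s: v starts 7 cm/s; Δx = 7·6 + ½·-3·6² = -12 cm; v ends -11 cm/s.
6–10 s: v starts -11 cm/s; Δx = -11·4 + ½·2·4² = -28 cm; v ends -3 cm/s.
10–16 s: v starts -3 cm/s; Δx = -3·6 + ½·-2·6² = -54 cm; v ends -15 cm/s.
16–18 s: v starts -15 cm/s; Δx = -15·2 + ½·8·2² = -14 cm; v ends 1 cm/s.
x(18) = -6 + Σ Δx = -114 cm.

-114 cm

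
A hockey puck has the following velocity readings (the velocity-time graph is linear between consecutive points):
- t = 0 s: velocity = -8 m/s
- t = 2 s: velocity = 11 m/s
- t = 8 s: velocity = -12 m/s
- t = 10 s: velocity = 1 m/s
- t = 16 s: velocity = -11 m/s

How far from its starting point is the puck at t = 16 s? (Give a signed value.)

-41 m

Net displacement equals the area under the velocity-time graph (areas below the axis count negative).
0–2 s: ½(-8 + 11)(2) = 3 m
2–8 s: ½(11 + -12)(6) = -3 m
8–10 s: ½(-12 + 1)(2) = -11 m
10–16 s: ½(1 + -11)(6) = -30 m
Net displacement = -41 m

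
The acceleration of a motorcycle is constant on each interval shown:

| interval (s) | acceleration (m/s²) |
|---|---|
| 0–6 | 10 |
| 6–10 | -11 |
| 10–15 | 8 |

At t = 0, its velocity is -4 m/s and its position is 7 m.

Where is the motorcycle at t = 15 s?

459 m

On each constant-a segment, Δv = aΔt and Δx = v₀Δt + ½aΔt²; chain segment to segment.
0–6 s: v starts -4 m/s; Δx = -4·6 + ½·10·6² = 156 m; v ends 56 m/s.
6–10 s: v starts 56 m/s; Δx = 56·4 + ½·-11·4² = 136 m; v ends 12 m/s.
10–15 s: v starts 12 m/s; Δx = 12·5 + ½·8·5² = 160 m; v ends 52 m/s.
x(15) = 7 + Σ Δx = 459 m.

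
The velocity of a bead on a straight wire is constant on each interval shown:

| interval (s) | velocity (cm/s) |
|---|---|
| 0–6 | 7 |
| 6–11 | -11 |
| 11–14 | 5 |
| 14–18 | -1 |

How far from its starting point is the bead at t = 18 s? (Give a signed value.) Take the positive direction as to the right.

-2 cm

Displacement is the signed area under the v-t curve.
0–6 s: 7 × 6 = 42 cm
6–11 s: -11 × 5 = -55 cm
11–14 s: 5 × 3 = 15 cm
14–18 s: -1 × 4 = -4 cm
Net displacement = -2 cm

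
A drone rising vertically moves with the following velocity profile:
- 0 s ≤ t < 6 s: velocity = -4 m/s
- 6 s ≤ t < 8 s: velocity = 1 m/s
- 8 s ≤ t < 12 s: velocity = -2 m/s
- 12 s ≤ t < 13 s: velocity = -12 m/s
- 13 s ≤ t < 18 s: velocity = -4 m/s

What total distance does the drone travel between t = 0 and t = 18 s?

66 m

Distance (not displacement) is the total path length: add the absolute areas under v-t.
0–6 s: |-4| × 6 = 24 m
6–8 s: |1| × 2 = 2 m
8–12 s: |-2| × 4 = 8 m
12–13 s: |-12| × 1 = 12 m
13–18 s: |-4| × 5 = 20 m
Total distance = 66 m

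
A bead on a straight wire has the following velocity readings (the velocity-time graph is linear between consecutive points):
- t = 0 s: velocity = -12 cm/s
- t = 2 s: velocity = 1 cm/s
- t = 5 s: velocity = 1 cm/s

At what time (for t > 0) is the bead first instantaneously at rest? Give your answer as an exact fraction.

v changes sign on 0–2 s (from -12 to 1); the graph is linear there, so v = 0 at t = 0 + (12)·(2 − 0)/(1 − -12) = 24/13 s.

t = 24/13 s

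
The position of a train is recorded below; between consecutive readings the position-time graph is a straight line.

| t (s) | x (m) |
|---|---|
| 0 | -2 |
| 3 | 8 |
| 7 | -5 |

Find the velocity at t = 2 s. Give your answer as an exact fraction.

10/3 m/s

Velocity is the slope of the x-t graph on 0–3 s: (8 − -2)/(3 − 0) = 10/3 m/s.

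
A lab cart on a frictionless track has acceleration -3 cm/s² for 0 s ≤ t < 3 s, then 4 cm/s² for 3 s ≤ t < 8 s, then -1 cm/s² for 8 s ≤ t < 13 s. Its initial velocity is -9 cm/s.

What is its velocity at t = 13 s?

Δv equals the area under the a-t graph; then v = v₀ + Δv.
0–3 s: -3 × 3 = -9 cm/s
3–8 s: 4 × 5 = 20 cm/s
8–13 s: -1 × 5 = -5 cm/s
Δv = 6 cm/s, so v(13) = -9 + (6) = -3 cm/s.

-3 cm/s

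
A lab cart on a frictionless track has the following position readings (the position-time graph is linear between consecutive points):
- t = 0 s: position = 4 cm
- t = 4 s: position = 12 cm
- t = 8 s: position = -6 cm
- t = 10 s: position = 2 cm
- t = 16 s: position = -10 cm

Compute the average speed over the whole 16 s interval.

Average speed = (total path length)/(elapsed time); on a piecewise-linear x-t graph the path length is Σ|Δx|.
0–4 s: |Δx| = |12 − 4| = 8 cm
4–8 s: |Δx| = |-6 − 12| = 18 cm
8–10 s: |Δx| = |2 − -6| = 8 cm
10–16 s: |Δx| = |-10 − 2| = 12 cm
Total path = 46 cm; average speed = 46/16 = 2.875 cm/s.

2.875 cm/s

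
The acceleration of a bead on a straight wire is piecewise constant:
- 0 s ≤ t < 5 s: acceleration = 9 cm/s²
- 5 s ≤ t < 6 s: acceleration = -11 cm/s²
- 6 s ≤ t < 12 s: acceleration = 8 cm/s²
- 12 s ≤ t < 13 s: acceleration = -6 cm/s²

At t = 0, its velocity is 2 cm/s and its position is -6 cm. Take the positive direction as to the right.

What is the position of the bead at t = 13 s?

599 cm

On each constant-a segment, Δv = aΔt and Δx = v₀Δt + ½aΔt²; chain segment to segment.
0–5 s: v starts 2 cm/s; Δx = 2·5 + ½·9·5² = 122.5 cm; v ends 47 cm/s.
5–6 s: v starts 47 cm/s; Δx = 47·1 + ½·-11·1² = 41.5 cm; v ends 36 cm/s.
6–12 s: v starts 36 cm/s; Δx = 36·6 + ½·8·6² = 360 cm; v ends 84 cm/s.
12–13 s: v starts 84 cm/s; Δx = 84·1 + ½·-6·1² = 81 cm; v ends 78 cm/s.
x(13) = -6 + Σ Δx = 599 cm.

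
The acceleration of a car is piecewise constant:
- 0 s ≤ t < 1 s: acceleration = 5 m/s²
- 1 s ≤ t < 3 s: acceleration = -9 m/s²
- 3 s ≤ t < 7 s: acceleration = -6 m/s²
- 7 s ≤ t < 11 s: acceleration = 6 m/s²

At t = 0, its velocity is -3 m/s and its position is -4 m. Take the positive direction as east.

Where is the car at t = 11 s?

-242.5 m

On each constant-a segment, Δv = aΔt and Δx = v₀Δt + ½aΔt²; chain segment to segment.
0–1 s: v starts -3 m/s; Δx = -3·1 + ½·5·1² = -0.5 m; v ends 2 m/s.
1–3 s: v starts 2 m/s; Δx = 2·2 + ½·-9·2² = -14 m; v ends -16 m/s.
3–7 s: v starts -16 m/s; Δx = -16·4 + ½·-6·4² = -112 m; v ends -40 m/s.
7–11 s: v starts -40 m/s; Δx = -40·4 + ½·6·4² = -112 m; v ends -16 m/s.
x(11) = -4 + Σ Δx = -242.5 m.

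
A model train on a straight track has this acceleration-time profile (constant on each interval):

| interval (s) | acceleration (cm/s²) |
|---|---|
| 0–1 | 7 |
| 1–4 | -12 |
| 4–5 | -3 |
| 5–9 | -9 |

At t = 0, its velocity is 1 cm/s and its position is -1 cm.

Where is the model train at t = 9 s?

On each constant-a segment, Δv = aΔt and Δx = v₀Δt + ½aΔt²; chain segment to segment.
0–1 s: v starts 1 cm/s; Δx = 1·1 + ½·7·1² = 4.5 cm; v ends 8 cm/s.
1–4 s: v starts 8 cm/s; Δx = 8·3 + ½·-12·3² = -30 cm; v ends -28 cm/s.
4–5 s: v starts -28 cm/s; Δx = -28·1 + ½·-3·1² = -29.5 cm; v ends -31 cm/s.
5–9 s: v starts -31 cm/s; Δx = -31·4 + ½·-9·4² = -196 cm; v ends -67 cm/s.
x(9) = -1 + Σ Δx = -252 cm.

-252 cm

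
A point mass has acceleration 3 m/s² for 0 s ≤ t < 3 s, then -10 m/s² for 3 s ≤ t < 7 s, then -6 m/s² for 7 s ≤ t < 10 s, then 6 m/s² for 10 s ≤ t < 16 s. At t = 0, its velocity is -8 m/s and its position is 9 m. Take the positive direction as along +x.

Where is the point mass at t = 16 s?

On each constant-a segment, Δv = aΔt and Δx = v₀Δt + ½aΔt²; chain segment to segment.
0–3 s: v starts -8 m/s; Δx = -8·3 + ½·3·3² = -10.5 m; v ends 1 m/s.
3–7 s: v starts 1 m/s; Δx = 1·4 + ½·-10·4² = -76 m; v ends -39 m/s.
7–10 s: v starts -39 m/s; Δx = -39·3 + ½·-6·3² = -144 m; v ends -57 m/s.
10–16 s: v starts -57 m/s; Δx = -57·6 + ½·6·6² = -234 m; v ends -21 m/s.
x(16) = 9 + Σ Δx = -455.5 m.

-455.5 m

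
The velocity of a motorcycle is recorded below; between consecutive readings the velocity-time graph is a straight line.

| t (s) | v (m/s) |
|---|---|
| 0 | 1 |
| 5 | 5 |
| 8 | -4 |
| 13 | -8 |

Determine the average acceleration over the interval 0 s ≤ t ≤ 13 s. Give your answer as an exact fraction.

Average acceleration = Δv/Δt = (-8 − 1)/(13 − 0) = -9/13 m/s².

-9/13 m/s²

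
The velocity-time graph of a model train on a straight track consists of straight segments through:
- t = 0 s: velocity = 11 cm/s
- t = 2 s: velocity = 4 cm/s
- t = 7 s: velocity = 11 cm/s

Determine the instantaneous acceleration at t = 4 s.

Acceleration is the slope of the v-t graph on 2–7 s: (11 − 4)/(7 − 2) = 1.4 cm/s².

1.4 cm/s²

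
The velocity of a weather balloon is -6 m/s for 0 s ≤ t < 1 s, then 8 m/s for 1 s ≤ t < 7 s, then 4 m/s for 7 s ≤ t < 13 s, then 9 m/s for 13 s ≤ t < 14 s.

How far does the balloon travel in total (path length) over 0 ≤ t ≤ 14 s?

87 m

Total distance travelled is ∫|v| dt — sum the magnitudes of each area piece.
0–1 s: |-6| × 1 = 6 m
1–7 s: |8| × 6 = 48 m
7–13 s: |4| × 6 = 24 m
13–14 s: |9| × 1 = 9 m
Total distance = 87 m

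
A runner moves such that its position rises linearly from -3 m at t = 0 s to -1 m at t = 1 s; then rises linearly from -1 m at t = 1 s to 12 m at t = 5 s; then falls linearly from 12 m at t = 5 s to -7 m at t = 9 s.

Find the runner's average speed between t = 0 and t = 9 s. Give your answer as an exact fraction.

Average speed = (total path length)/(elapsed time); on a piecewise-linear x-t graph the path length is Σ|Δx|.
0–1 s: |Δx| = |-1 − -3| = 2 m
1–5 s: |Δx| = |12 − -1| = 13 m
5–9 s: |Δx| = |-7 − 12| = 19 m
Total path = 34 m; average speed = 34/9 = 34/9 m/s.

34/9 m/s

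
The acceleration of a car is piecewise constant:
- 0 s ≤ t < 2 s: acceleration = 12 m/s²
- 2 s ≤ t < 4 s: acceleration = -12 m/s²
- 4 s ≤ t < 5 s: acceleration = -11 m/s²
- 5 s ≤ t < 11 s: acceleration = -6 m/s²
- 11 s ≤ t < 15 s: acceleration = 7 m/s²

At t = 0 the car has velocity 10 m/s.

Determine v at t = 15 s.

-9 m/s

Δv equals the area under the a-t graph; then v = v₀ + Δv.
0–2 s: 12 × 2 = 24 m/s
2–4 s: -12 × 2 = -24 m/s
4–5 s: -11 × 1 = -11 m/s
5–11 s: -6 × 6 = -36 m/s
11–15 s: 7 × 4 = 28 m/s
Δv = -19 m/s, so v(15) = 10 + (-19) = -9 m/s.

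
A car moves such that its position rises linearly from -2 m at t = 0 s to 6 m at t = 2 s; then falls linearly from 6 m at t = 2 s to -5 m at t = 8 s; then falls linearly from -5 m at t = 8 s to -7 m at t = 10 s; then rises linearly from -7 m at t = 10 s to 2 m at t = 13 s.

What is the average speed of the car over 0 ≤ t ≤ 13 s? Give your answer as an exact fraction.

Average speed = (total path length)/(elapsed time); on a piecewise-linear x-t graph the path length is Σ|Δx|.
0–2 s: |Δx| = |6 − -2| = 8 m
2–8 s: |Δx| = |-5 − 6| = 11 m
8–10 s: |Δx| = |-7 − -5| = 2 m
10–13 s: |Δx| = |2 − -7| = 9 m
Total path = 30 m; average speed = 30/13 = 30/13 m/s.

30/13 m/s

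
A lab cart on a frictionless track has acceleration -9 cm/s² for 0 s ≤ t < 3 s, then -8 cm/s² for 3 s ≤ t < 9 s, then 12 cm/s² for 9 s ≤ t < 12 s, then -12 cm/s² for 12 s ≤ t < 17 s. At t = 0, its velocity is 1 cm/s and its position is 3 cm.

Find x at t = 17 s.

-842.5 cm

On each constant-a segment, Δv = aΔt and Δx = v₀Δt + ½aΔt²; chain segment to segment.
0–3 s: v starts 1 cm/s; Δx = 1·3 + ½·-9·3² = -37.5 cm; v ends -26 cm/s.
3–9 s: v starts -26 cm/s; Δx = -26·6 + ½·-8·6² = -300 cm; v ends -74 cm/s.
9–12 s: v starts -74 cm/s; Δx = -74·3 + ½·12·3² = -168 cm; v ends -38 cm/s.
12–17 s: v starts -38 cm/s; Δx = -38·5 + ½·-12·5² = -340 cm; v ends -98 cm/s.
x(17) = 3 + Σ Δx = -842.5 cm.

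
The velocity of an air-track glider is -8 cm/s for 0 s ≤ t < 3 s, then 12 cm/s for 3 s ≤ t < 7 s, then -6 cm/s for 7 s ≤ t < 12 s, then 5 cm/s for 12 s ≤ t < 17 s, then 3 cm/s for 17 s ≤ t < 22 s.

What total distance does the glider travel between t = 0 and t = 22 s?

142 cm

Total distance travelled is ∫|v| dt — sum the magnitudes of each area piece.
0–3 s: |-8| × 3 = 24 cm
3–7 s: |12| × 4 = 48 cm
7–12 s: |-6| × 5 = 30 cm
12–17 s: |5| × 5 = 25 cm
17–22 s: |3| × 5 = 15 cm
Total distance = 142 cm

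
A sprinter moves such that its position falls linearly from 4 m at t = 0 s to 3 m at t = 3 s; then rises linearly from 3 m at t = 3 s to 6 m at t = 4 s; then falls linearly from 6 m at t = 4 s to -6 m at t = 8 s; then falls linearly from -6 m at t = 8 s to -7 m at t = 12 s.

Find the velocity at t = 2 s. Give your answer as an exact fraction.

Velocity is the slope of the x-t graph on 0–3 s: (3 − 4)/(3 − 0) = -1/3 m/s.

-1/3 m/s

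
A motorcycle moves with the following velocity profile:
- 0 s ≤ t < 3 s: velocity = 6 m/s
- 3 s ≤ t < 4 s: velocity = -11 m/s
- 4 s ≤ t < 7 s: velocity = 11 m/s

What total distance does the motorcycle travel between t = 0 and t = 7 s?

62 m

Total distance travelled is ∫|v| dt — sum the magnitudes of each area piece.
0–3 s: |6| × 3 = 18 m
3–4 s: |-11| × 1 = 11 m
4–7 s: |11| × 3 = 33 m
Total distance = 62 m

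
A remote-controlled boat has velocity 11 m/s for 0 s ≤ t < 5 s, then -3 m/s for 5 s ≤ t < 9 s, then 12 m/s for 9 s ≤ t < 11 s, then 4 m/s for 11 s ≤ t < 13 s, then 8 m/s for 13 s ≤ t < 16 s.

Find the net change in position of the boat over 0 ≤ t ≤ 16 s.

Displacement is the signed area under the v-t curve.
0–5 s: 11 × 5 = 55 m
5–9 s: -3 × 4 = -12 m
9–11 s: 12 × 2 = 24 m
11–13 s: 4 × 2 = 8 m
13–16 s: 8 × 3 = 24 m
Net displacement = 99 m

99 m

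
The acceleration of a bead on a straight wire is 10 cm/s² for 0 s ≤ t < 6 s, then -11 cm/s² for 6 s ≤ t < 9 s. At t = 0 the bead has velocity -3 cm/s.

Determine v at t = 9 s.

24 cm/s

Δv equals the area under the a-t graph; then v = v₀ + Δv.
0–6 s: 10 × 6 = 60 cm/s
6–9 s: -11 × 3 = -33 cm/s
Δv = 27 cm/s, so v(9) = -3 + (27) = 24 cm/s.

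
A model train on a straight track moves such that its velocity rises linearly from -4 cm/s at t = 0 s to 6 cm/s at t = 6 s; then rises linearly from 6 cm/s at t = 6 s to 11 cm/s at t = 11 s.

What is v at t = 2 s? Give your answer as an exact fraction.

-2/3 cm/s

On 0–6 s the graph is linear from -4 to 6 cm/s: v(2) = -4 + (6 − -4)·(2 − 0)/(6 − 0) = -2/3 cm/s.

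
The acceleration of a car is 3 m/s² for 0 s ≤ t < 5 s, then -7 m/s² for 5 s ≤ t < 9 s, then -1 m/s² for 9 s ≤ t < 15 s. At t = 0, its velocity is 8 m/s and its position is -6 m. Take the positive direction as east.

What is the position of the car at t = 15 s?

On each constant-a segment, Δv = aΔt and Δx = v₀Δt + ½aΔt²; chain segment to segment.
0–5 s: v starts 8 m/s; Δx = 8·5 + ½·3·5² = 77.5 m; v ends 23 m/s.
5–9 s: v starts 23 m/s; Δx = 23·4 + ½·-7·4² = 36 m; v ends -5 m/s.
9–15 s: v starts -5 m/s; Δx = -5·6 + ½·-1·6² = -48 m; v ends -11 m/s.
x(15) = -6 + Σ Δx = 59.5 m.

59.5 m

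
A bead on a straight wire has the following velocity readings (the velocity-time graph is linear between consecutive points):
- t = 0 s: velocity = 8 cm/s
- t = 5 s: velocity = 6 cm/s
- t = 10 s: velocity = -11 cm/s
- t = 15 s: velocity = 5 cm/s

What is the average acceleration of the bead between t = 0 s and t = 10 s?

Average acceleration = Δv/Δt = (-11 − 8)/(10 − 0) = -1.9 cm/s².

-1.9 cm/s²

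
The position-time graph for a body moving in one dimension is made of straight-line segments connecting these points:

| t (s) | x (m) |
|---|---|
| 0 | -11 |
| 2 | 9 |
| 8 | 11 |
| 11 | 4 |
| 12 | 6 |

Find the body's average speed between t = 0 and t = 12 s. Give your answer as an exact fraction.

31/12 m/s

Average speed = (total path length)/(elapsed time); on a piecewise-linear x-t graph the path length is Σ|Δx|.
0–2 s: |Δx| = |9 − -11| = 20 m
2–8 s: |Δx| = |11 − 9| = 2 m
8–11 s: |Δx| = |4 − 11| = 7 m
11–12 s: |Δx| = |6 − 4| = 2 m
Total path = 31 m; average speed = 31/12 = 31/12 m/s.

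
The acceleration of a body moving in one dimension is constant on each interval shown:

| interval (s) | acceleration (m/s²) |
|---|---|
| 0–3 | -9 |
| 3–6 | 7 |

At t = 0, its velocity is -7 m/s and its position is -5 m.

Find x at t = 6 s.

-137 m

On each constant-a segment, Δv = aΔt and Δx = v₀Δt + ½aΔt²; chain segment to segment.
0–3 s: v starts -7 m/s; Δx = -7·3 + ½·-9·3² = -61.5 m; v ends -34 m/s.
3–6 s: v starts -34 m/s; Δx = -34·3 + ½·7·3² = -70.5 m; v ends -13 m/s.
x(6) = -5 + Σ Δx = -137 m.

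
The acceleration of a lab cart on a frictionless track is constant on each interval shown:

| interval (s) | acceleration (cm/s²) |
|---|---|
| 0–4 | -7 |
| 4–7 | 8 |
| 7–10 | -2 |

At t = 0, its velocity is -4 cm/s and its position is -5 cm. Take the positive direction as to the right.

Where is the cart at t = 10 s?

-170 cm

On each constant-a segment, Δv = aΔt and Δx = v₀Δt + ½aΔt²; chain segment to segment.
0–4 s: v starts -4 cm/s; Δx = -4·4 + ½·-7·4² = -72 cm; v ends -32 cm/s.
4–7 s: v starts -32 cm/s; Δx = -32·3 + ½·8·3² = -60 cm; v ends -8 cm/s.
7–10 s: v starts -8 cm/s; Δx = -8·3 + ½·-2·3² = -33 cm; v ends -14 cm/s.
x(10) = -5 + Σ Δx = -170 cm.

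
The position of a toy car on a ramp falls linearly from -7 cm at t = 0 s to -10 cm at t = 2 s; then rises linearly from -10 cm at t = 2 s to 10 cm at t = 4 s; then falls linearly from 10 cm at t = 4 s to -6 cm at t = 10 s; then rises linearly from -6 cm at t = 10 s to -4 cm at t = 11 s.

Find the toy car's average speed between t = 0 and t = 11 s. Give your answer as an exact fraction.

Average speed = (total path length)/(elapsed time); on a piecewise-linear x-t graph the path length is Σ|Δx|.
0–2 s: |Δx| = |-10 − -7| = 3 cm
2–4 s: |Δx| = |10 − -10| = 20 cm
4–10 s: |Δx| = |-6 − 10| = 16 cm
10–11 s: |Δx| = |-4 − -6| = 2 cm
Total path = 41 cm; average speed = 41/11 = 41/11 cm/s.

41/11 cm/s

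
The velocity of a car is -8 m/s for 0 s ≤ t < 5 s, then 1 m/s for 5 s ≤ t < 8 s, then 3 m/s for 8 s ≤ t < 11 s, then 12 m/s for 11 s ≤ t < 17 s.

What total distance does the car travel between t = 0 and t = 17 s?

Total distance travelled is ∫|v| dt — sum the magnitudes of each area piece.
0–5 s: |-8| × 5 = 40 m
5–8 s: |1| × 3 = 3 m
8–11 s: |3| × 3 = 9 m
11–17 s: |12| × 6 = 72 m
Total distance = 124 m

124 m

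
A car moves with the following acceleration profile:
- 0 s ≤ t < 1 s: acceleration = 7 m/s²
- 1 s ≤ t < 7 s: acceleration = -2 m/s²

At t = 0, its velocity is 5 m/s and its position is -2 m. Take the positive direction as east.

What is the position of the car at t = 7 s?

42.5 m

On each constant-a segment, Δv = aΔt and Δx = v₀Δt + ½aΔt²; chain segment to segment.
0–1 s: v starts 5 m/s; Δx = 5·1 + ½·7·1² = 8.5 m; v ends 12 m/s.
1–7 s: v starts 12 m/s; Δx = 12·6 + ½·-2·6² = 36 m; v ends 0 m/s.
x(7) = -2 + Σ Δx = 42.5 m.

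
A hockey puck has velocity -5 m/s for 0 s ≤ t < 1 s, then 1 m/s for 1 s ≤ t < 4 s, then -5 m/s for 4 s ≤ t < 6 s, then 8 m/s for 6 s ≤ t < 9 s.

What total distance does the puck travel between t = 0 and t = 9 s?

42 m

Distance (not displacement) is the total path length: add the absolute areas under v-t.
0–1 s: |-5| × 1 = 5 m
1–4 s: |1| × 3 = 3 m
4–6 s: |-5| × 2 = 10 m
6–9 s: |8| × 3 = 24 m
Total distance = 42 m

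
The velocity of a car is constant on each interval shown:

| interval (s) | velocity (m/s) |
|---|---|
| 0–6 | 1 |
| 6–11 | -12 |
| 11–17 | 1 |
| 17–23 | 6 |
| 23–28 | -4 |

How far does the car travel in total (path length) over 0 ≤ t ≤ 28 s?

Distance (not displacement) is the total path length: add the absolute areas under v-t.
0–6 s: |1| × 6 = 6 m
6–11 s: |-12| × 5 = 60 m
11–17 s: |1| × 6 = 6 m
17–23 s: |6| × 6 = 36 m
23–28 s: |-4| × 5 = 20 m
Total distance = 128 m

128 m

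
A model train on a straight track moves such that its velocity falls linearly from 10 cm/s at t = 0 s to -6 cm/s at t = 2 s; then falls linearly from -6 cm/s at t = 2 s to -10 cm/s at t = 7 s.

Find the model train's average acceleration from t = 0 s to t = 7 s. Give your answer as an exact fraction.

-20/7 cm/s²

Average acceleration = Δv/Δt = (-10 − 10)/(7 − 0) = -20/7 cm/s².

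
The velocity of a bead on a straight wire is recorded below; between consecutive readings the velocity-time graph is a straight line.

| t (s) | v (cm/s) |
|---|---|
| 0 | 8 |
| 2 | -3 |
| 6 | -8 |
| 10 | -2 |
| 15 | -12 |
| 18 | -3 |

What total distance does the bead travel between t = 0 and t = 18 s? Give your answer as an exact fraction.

Total distance travelled is ∫|v| dt — sum the magnitudes of each area piece.
0–2 s: v = 0 at t = 16/11 s; triangle areas 64/11 + 9/11 = 73/11 cm
2–6 s: |½(-3 + -8)(4)| = 22 cm
6–10 s: |½(-8 + -2)(4)| = 20 cm
10–15 s: |½(-2 + -12)(5)| = 35 cm
15–18 s: |½(-12 + -3)(3)| = 22.5 cm
Total distance = 2335/22 cm

2335/22 cm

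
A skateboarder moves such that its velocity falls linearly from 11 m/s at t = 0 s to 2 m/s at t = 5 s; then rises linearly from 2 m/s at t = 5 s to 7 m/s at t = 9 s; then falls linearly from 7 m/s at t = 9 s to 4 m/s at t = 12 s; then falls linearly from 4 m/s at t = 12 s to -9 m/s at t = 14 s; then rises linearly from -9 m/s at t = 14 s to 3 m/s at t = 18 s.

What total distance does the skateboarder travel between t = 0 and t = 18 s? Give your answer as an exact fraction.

1163/13 m

Distance (not displacement) is the total path length: add the absolute areas under v-t.
0–5 s: |½(11 + 2)(5)| = 32.5 m
5–9 s: |½(2 + 7)(4)| = 18 m
9–12 s: |½(7 + 4)(3)| = 16.5 m
12–14 s: v = 0 at t = 164/13 s; triangle areas 16/13 + 81/13 = 97/13 m
14–18 s: v = 0 at t = 17 s; triangle areas 13.5 + 1.5 = 15 m
Total distance = 1163/13 m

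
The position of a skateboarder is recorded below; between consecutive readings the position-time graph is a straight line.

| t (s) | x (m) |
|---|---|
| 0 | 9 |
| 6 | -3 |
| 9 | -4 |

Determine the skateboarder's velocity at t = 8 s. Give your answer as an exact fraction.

Velocity is the slope of the x-t graph on 6–9 s: (-4 − -3)/(9 − 6) = -1/3 m/s.

-1/3 m/s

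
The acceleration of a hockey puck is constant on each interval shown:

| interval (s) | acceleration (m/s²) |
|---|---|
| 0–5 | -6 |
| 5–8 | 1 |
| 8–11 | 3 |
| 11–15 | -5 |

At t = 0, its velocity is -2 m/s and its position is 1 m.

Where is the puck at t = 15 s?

-369 m

On each constant-a segment, Δv = aΔt and Δx = v₀Δt + ½aΔt²; chain segment to segment.
0–5 s: v starts -2 m/s; Δx = -2·5 + ½·-6·5² = -85 m; v ends -32 m/s.
5–8 s: v starts -32 m/s; Δx = -32·3 + ½·1·3² = -91.5 m; v ends -29 m/s.
8–11 s: v starts -29 m/s; Δx = -29·3 + ½·3·3² = -73.5 m; v ends -20 m/s.
11–15 s: v starts -20 m/s; Δx = -20·4 + ½·-5·4² = -120 m; v ends -40 m/s.
x(15) = 1 + Σ Δx = -369 m.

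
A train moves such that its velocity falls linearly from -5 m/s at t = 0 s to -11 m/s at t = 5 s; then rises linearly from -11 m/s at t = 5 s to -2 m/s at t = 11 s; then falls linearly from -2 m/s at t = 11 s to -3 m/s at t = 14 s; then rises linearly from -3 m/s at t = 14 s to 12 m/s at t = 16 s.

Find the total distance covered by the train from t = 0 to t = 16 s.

96.7 m

Total distance travelled is ∫|v| dt — sum the magnitudes of each area piece.
0–5 s: |½(-5 + -11)(5)| = 40 m
5–11 s: |½(-11 + -2)(6)| = 39 m
11–14 s: |½(-2 + -3)(3)| = 7.5 m
14–16 s: v = 0 at t = 14.4 s; triangle areas 0.6 + 9.6 = 10.2 m
Total distance = 96.7 m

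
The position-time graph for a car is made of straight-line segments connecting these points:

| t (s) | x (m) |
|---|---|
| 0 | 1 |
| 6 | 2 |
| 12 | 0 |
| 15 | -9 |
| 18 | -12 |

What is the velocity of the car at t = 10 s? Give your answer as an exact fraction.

-1/3 m/s

Velocity is the slope of the x-t graph on 6–12 s: (0 − 2)/(12 − 6) = -1/3 m/s.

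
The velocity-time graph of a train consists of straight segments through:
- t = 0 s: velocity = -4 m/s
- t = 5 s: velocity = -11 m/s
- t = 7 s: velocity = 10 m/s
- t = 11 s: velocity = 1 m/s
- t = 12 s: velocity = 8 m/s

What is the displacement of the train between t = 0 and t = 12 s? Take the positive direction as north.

Net displacement equals the area under the velocity-time graph (areas below the axis count negative).
0–5 s: ½(-4 + -11)(5) = -37.5 m
5–7 s: ½(-11 + 10)(2) = -1 m
7–11 s: ½(10 + 1)(4) = 22 m
11–12 s: ½(1 + 8)(1) = 4.5 m
Net displacement = -12 m

-12 m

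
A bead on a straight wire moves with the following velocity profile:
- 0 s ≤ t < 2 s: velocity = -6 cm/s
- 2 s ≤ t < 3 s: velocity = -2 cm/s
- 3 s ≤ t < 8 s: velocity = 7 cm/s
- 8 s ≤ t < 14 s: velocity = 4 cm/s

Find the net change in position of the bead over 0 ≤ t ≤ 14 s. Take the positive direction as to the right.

45 cm

Net displacement equals the area under the velocity-time graph (areas below the axis count negative).
0–2 s: -6 × 2 = -12 cm
2–3 s: -2 × 1 = -2 cm
3–8 s: 7 × 5 = 35 cm
8–14 s: 4 × 6 = 24 cm
Net displacement = 45 cm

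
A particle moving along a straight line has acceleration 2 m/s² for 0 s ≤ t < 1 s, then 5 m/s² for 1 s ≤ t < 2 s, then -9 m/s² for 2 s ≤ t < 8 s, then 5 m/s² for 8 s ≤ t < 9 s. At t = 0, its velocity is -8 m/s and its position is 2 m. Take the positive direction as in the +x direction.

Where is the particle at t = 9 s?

-229 m

On each constant-a segment, Δv = aΔt and Δx = v₀Δt + ½aΔt²; chain segment to segment.
0–1 s: v starts -8 m/s; Δx = -8·1 + ½·2·1² = -7 m; v ends -6 m/s.
1–2 s: v starts -6 m/s; Δx = -6·1 + ½·5·1² = -3.5 m; v ends -1 m/s.
2–8 s: v starts -1 m/s; Δx = -1·6 + ½·-9·6² = -168 m; v ends -55 m/s.
8–9 s: v starts -55 m/s; Δx = -55·1 + ½·5·1² = -52.5 m; v ends -50 m/s.
x(9) = 2 + Σ Δx = -229 m.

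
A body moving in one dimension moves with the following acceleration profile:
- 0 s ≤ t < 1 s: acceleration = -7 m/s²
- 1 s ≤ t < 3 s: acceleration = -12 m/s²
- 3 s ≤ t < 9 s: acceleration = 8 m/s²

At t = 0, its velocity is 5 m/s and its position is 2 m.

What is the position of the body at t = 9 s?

-36.5 m

On each constant-a segment, Δv = aΔt and Δx = v₀Δt + ½aΔt²; chain segment to segment.
0–1 s: v starts 5 m/s; Δx = 5·1 + ½·-7·1² = 1.5 m; v ends -2 m/s.
1–3 s: v starts -2 m/s; Δx = -2·2 + ½·-12·2² = -28 m; v ends -26 m/s.
3–9 s: v starts -26 m/s; Δx = -26·6 + ½·8·6² = -12 m; v ends 22 m/s.
x(9) = 2 + Σ Δx = -36.5 m.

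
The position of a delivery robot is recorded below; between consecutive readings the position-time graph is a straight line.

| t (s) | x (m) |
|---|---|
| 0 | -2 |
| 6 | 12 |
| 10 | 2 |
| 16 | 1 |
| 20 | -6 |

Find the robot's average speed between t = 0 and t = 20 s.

1.6 m/s

Average speed = (total path length)/(elapsed time); on a piecewise-linear x-t graph the path length is Σ|Δx|.
0–6 s: |Δx| = |12 − -2| = 14 m
6–10 s: |Δx| = |2 − 12| = 10 m
10–16 s: |Δx| = |1 − 2| = 1 m
16–20 s: |Δx| = |-6 − 1| = 7 m
Total path = 32 m; average speed = 32/20 = 1.6 m/s.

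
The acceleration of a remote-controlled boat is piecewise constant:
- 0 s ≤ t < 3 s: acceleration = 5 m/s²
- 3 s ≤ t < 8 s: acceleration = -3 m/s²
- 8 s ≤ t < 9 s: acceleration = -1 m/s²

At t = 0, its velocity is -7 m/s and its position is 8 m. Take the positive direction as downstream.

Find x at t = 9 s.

On each constant-a segment, Δv = aΔt and Δx = v₀Δt + ½aΔt²; chain segment to segment.
0–3 s: v starts -7 m/s; Δx = -7·3 + ½·5·3² = 1.5 m; v ends 8 m/s.
3–8 s: v starts 8 m/s; Δx = 8·5 + ½·-3·5² = 2.5 m; v ends -7 m/s.
8–9 s: v starts -7 m/s; Δx = -7·1 + ½·-1·1² = -7.5 m; v ends -8 m/s.
x(9) = 8 + Σ Δx = 4.5 m.

4.5 m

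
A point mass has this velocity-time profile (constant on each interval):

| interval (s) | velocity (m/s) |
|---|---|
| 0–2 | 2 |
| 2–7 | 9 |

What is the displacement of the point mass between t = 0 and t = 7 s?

Displacement is the signed area under the v-t curve.
0–2 s: 2 × 2 = 4 m
2–7 s: 9 × 5 = 45 m
Net displacement = 49 m

49 m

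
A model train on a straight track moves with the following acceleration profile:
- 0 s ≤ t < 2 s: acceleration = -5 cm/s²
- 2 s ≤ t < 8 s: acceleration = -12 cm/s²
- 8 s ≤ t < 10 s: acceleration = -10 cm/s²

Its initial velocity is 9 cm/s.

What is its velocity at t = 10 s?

-93 cm/s

Δv equals the area under the a-t graph; then v = v₀ + Δv.
0–2 s: -5 × 2 = -10 cm/s
2–8 s: -12 × 6 = -72 cm/s
8–10 s: -10 × 2 = -20 cm/s
Δv = -102 cm/s, so v(10) = 9 + (-102) = -93 cm/s.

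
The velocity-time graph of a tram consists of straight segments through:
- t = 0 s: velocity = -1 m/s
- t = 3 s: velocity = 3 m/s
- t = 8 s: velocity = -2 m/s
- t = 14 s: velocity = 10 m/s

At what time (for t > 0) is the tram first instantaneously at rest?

v changes sign on 0–3 s (from -1 to 3); the graph is linear there, so v = 0 at t = 0 + (1)·(3 − 0)/(3 − -1) = 0.75 s.

t = 0.75 s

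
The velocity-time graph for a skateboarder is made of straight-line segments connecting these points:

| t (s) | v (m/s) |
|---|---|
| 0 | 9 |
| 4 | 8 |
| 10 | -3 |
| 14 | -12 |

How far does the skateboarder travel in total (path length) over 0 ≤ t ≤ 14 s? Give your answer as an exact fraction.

Total distance travelled is ∫|v| dt — sum the magnitudes of each area piece.
0–4 s: |½(9 + 8)(4)| = 34 m
4–10 s: v = 0 at t = 92/11 s; triangle areas 192/11 + 27/11 = 219/11 m
10–14 s: |½(-3 + -12)(4)| = 30 m
Total distance = 923/11 m

923/11 m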